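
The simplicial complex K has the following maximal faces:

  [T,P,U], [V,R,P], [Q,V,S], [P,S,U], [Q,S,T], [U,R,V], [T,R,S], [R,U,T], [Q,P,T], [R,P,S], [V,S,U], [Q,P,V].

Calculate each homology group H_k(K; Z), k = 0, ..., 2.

H_0 = Z,  H_1 = Z/2Z,  H_2 = 0.

We work with the vertex ordering P < Q < R < S < T < U < V. The simplices of K, each written with vertices in increasing order, are:

  0-simplices (7): P, Q, R, S, T, U, V
  1-simplices (18): PQ, PR, PS, PT, PU, PV, QS, QT, QV, RS, RT, RU, RV, ST, SU, SV, TU, UV
  2-simplices (12): PQT, PQV, PRS, PRV, PSU, PTU, QST, QSV, RST, RTU, RUV, SUV

so the chain groups are C_0 ≅ Z^7, C_1 ≅ Z^18, C_2 ≅ Z^12.

The boundary map ∂_1: C_1 → C_0 maps an edge to its endpoints' difference, ∂[p,q] = q − p. For instance
  ∂QV = V − Q.
This gives a 7×18 integer matrix of rank 6; reducing to Smith normal form yields diagonal entries (1,1,1,1,1,1).

The boundary map ∂_2: C_2 → C_1 sends each 2-simplex [p,q,r] to [q,r] − [p,r] + [p,q]. For instance
  ∂QSV = SV − QV + QS,
  ∂RUV = UV − RV + RU.
The resulting 18×12 matrix has rank 12, and its Smith normal form has invariant factors (1,1,1,1,1,1,1,1,1,1,1,2).

Now H_k = ker ∂_k / im ∂_{k+1}, so:

  H_0: rank C_0 − rank ∂_1 = 7 − 6 = 1, and the invariant factors of ∂_1 are all 1, so H_0 = Z.
  H_1: rank ker ∂_1 − rank ∂_2 = (18 − 6) − 12 = 0, and ∂_2 has invariant factor 2 > 1, so H_1 = Z/2Z.
  H_2: rank ker ∂_2 − rank ∂_3 = (12 − 12) − 0 = 0, and there is no ∂_3, so H_2 = 0.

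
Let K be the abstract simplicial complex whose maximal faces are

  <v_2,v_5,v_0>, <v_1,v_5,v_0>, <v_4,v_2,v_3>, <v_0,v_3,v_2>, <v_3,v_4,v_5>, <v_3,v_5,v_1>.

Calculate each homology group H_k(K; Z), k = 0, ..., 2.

H_0 = Z,  H_1 = Z,  H_2 = 0.

Fix the vertex order v_0 < v_1 < v_2 < v_3 < v_4 < v_5 and write every simplex with vertices in increasing order. Then dim K = 2 and the simplices of K are:

  0-simplices (6): [v_0], [v_1], [v_2], [v_3], [v_4], [v_5]
  1-simplices (12): [v_0,v_1], [v_0,v_2], [v_0,v_3], [v_0,v_5], [v_1,v_3], [v_1,v_5], [v_2,v_3], [v_2,v_4], [v_2,v_5], [v_3,v_4], [v_3,v_5], [v_4,v_5]
  2-simplices (6): [v_0,v_1,v_5], [v_0,v_2,v_3], [v_0,v_2,v_5], [v_1,v_3,v_5], [v_2,v_3,v_4], [v_3,v_4,v_5]

Hence C_0 ≅ Z^6, C_1 ≅ Z^12, C_2 ≅ Z^6.

∂_1: C_1 → C_0 sends each edge [p,q] (with p < q) to q − p.
The 6×12 boundary matrix has rank 5 and Smith normal form diag(1,1,1,1,1).

∂_2: C_2 → C_1 maps a triangle to the signed sum of its edges. For instance
  ∂[v_0,v_2,v_5] = [v_2,v_5] − [v_0,v_5] + [v_0,v_2],
  ∂[v_0,v_2,v_3] = [v_2,v_3] − [v_0,v_3] + [v_0,v_2].
As a 12×6 matrix over Z this has rank 6, with invariant factors (1,1,1,1,1,1).

Reading off H_k = ker ∂_k / im ∂_{k+1}:

  H_0: rank C_0 − rank ∂_1 = 6 − 5 = 1, and the invariant factors of ∂_1 are all 1, so H_0 = Z.
  H_1: rank ker ∂_1 − rank ∂_2 = (12 − 5) − 6 = 1, and the invariant factors of ∂_2 are all 1, so H_1 = Z.
  H_2: rank ker ∂_2 − rank ∂_3 = (6 − 6) − 0 = 0, and there is no ∂_3, so H_2 = 0.

(K is a triangulation of the cylinder S^1 x I.)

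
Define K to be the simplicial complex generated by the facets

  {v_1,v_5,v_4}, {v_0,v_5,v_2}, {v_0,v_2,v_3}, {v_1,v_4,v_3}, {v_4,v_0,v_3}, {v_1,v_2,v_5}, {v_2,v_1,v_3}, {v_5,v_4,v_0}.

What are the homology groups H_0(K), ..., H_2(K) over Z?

H_0 = Z,  H_1 = 0,  H_2 = Z.

We work with the vertex ordering v_0 < v_1 < v_2 < v_3 < v_4 < v_5. The simplices of K, each written with vertices in increasing order, are:

  0-simplices (6): [v_0], [v_1], [v_2], [v_3], [v_4], [v_5]
  1-simplices (12): [v_0,v_2], [v_0,v_3], [v_0,v_4], [v_0,v_5], [v_1,v_2], [v_1,v_3], [v_1,v_4], [v_1,v_5], [v_2,v_3], [v_2,v_5], [v_3,v_4], [v_4,v_5]
  2-simplices (8): [v_0,v_2,v_3], [v_0,v_2,v_5], [v_0,v_3,v_4], [v_0,v_4,v_5], [v_1,v_2,v_3], [v_1,v_2,v_5], [v_1,v_3,v_4], [v_1,v_4,v_5]

so the chain groups are C_0 ≅ Z^6, C_1 ≅ Z^12, C_2 ≅ Z^8.

The boundary map ∂_1: C_1 → C_0 is given by ∂[p,q] = [q] − [p]. For instance
  ∂[v_0,v_5] = [v_5] − [v_0].
The resulting 6×12 matrix has rank 5, and its Smith normal form has invariant factors (1,1,1,1,1).

Boundary ∂_2: C_2 → C_1 sends each 2-simplex [p,q,r] to [q,r] − [p,r] + [p,q]. For instance
  ∂[v_1,v_2,v_3] = [v_2,v_3] − [v_1,v_3] + [v_1,v_2],
  ∂[v_1,v_3,v_4] = [v_3,v_4] − [v_1,v_4] + [v_1,v_3].
The resulting 12×8 matrix has rank 7, and its Smith normal form has invariant factors (1,1,1,1,1,1,1).

Reading off H_k = ker ∂_k / im ∂_{k+1}:

  H_0: rank C_0 − rank ∂_1 = 6 − 5 = 1, and the invariant factors of ∂_1 are all 1, so H_0 = Z.
  H_1: rank ker ∂_1 − rank ∂_2 = (12 − 5) − 7 = 0, and the invariant factors of ∂_2 are all 1, so H_1 = 0.
  H_2: rank ker ∂_2 − rank ∂_3 = (8 − 7) − 0 = 1, and there is no ∂_3, so H_2 = Z.

(K is a triangulation of the 2-sphere S^2.)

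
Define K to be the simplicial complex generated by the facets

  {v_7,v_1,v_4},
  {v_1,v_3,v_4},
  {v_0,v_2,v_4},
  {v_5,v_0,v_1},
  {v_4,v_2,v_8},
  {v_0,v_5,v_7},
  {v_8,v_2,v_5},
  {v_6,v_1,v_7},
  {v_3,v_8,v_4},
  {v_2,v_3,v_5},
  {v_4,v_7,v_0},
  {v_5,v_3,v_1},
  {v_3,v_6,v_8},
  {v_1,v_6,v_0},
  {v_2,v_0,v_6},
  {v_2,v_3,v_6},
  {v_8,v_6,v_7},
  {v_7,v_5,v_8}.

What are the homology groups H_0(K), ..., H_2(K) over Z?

Order the vertices as v_0 < v_1 < v_2 < v_3 < v_4 < v_5 < v_6 < v_7 < v_8. Listing each simplex with vertices in this order, K has dimension 2 with simplices:

  0-simplices (9): [v_0], [v_1], [v_2], [v_3], [v_4], [v_5], [v_6], [v_7], [v_8]
  1-simplices (27): (27 of them)
  2-simplices (18): (18 of them)

Hence C_0 ≅ Z^9, C_1 ≅ Z^27, C_2 ≅ Z^18.

The boundary map ∂_1: C_1 → C_0 maps an edge to its endpoints' difference, ∂[p,q] = q − p. For instance
  ∂[v_3,v_5] = [v_5] − [v_3].
The 9×27 boundary matrix has rank 8 and Smith normal form diag(1,1,1,1,1,1,1,1).

∂_2: C_2 → C_1 sends each 2-simplex [p,q,r] to [q,r] − [p,r] + [p,q]. For instance
  ∂[v_3,v_6,v_8] = [v_6,v_8] − [v_3,v_8] + [v_3,v_6],
  ∂[v_6,v_7,v_8] = [v_7,v_8] − [v_6,v_8] + [v_6,v_7].
As a 27×18 matrix over Z this has rank 18, with invariant factors (1,1,1,1,1,1,1,1,1,1,1,1,1,1,1,1,1,2).

Now H_k = ker ∂_k / im ∂_{k+1}, so:

  H_0: rank C_0 − rank ∂_1 = 9 − 8 = 1, and the invariant factors of ∂_1 are all 1, so H_0 = Z.
  H_1: rank ker ∂_1 − rank ∂_2 = (27 − 8) − 18 = 1, and ∂_2 has invariant factor 2 > 1, so H_1 = Z × Z/2.
  H_2: rank ker ∂_2 − rank ∂_3 = (18 − 18) − 0 = 0, and there is no ∂_3, so H_2 = 0.

As a check, the Euler characteristic is 9 − 27 + 18 = 0, which agrees with 1 − 1 + 0 = 0.
(K is a triangulation of the Klein bottle.)

H_0 ≅ Z,  H_1 ≅ Z × Z/2,  H_2 = 0.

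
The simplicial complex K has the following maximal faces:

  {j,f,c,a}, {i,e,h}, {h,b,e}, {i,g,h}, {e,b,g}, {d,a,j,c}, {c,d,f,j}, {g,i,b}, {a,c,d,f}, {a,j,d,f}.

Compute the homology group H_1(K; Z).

H_1 = Z.

Take the total order a < b < c < d < e < f < g < h < i < j on the vertex set. Then K (dimension 3) consists of the simplices:

  0-simplices (10): a, b, c, d, e, f, g, h, i, j
  1-simplices (20): ac, ad, af, aj, be, bg, bh, bi, cd, cf, cj, df, dj, eg, eh, ei, fj, gh, gi, hi
  2-simplices (15): acd, acf, acj, adf, adj, afj, beg, beh, bgi, cdf, cdj, cfj, dfj, ehi, ghi
  3-simplices (5): acdf, acdj, acfj, adfj, cdfj

so the chain groups are C_0 ≅ Z^10, C_1 ≅ Z^20, C_2 ≅ Z^15, C_3 ≅ Z^5.

∂_1: C_1 → C_0 is given by ∂[p,q] = [q] − [p].
The resulting 10×20 matrix has rank 8, and its Smith normal form has invariant factors (1,1,1,1,1,1,1,1).

The boundary map ∂_2: C_2 → C_1 sends each 2-simplex [p,q,r] to [q,r] − [p,r] + [p,q]. For instance
  ∂cdf = df − cf + cd,
  ∂adj = dj − aj + ad.
The resulting 20×15 matrix has rank 11, and its Smith normal form has invariant factors (1,1,1,1,1,1,1,1,1,1,1).

∂_3: C_3 → C_2 sends each 3-simplex σ to the alternating sum Σ_i (−1)^i (σ with its i-th vertex removed). For instance
  ∂cdfj = dfj − cfj + cdj − cdf,
  ∂adfj = dfj − afj + adj − adf.
This gives a 15×5 integer matrix of rank 4; reducing to Smith normal form yields diagonal entries (1,1,1,1).

Reading off H_k = ker ∂_k / im ∂_{k+1}:

  H_1: rank ker ∂_1 − rank ∂_2 = (20 − 8) − 11 = 1, and the invariant factors of ∂_2 are all 1, so H_1 = Z.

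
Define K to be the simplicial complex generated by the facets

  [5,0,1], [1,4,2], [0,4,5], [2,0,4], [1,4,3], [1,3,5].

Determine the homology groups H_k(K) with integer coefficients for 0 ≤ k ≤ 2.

Fix the vertex order 0 < 1 < 2 < 3 < 4 < 5 and write every simplex with vertices in increasing order. Then dim K = 2 and the simplices of K are:

  0-simplices (6): [0], [1], [2], [3], [4], [5]
  1-simplices (12): [0,1], [0,2], [0,4], [0,5], [1,2], [1,3], [1,4], [1,5], [2,4], [3,4], [3,5], [4,5]
  2-simplices (6): [0,1,5], [0,2,4], [0,4,5], [1,2,4], [1,3,4], [1,3,5]

Hence C_0 ≅ Z^6, C_1 ≅ Z^12, C_2 ≅ Z^6.

The boundary map ∂_1: C_1 → C_0 maps an edge to its endpoints' difference, ∂[p,q] = q − p. For instance
  ∂[1,3] = [3] − [1].
The 6×12 boundary matrix has rank 5 and Smith normal form diag(1,1,1,1,1).

The boundary map ∂_2: C_2 → C_1 sends each 2-simplex [p,q,r] to [q,r] − [p,r] + [p,q]. For instance
  ∂[1,3,5] = [3,5] − [1,5] + [1,3],
  ∂[0,1,5] = [1,5] − [0,5] + [0,1].
The 12×6 boundary matrix has rank 6 and Smith normal form diag(1,1,1,1,1,1).

Now H_k = ker ∂_k / im ∂_{k+1}, so:

  H_0: rank C_0 − rank ∂_1 = 6 − 5 = 1, and the invariant factors of ∂_1 are all 1, so H_0 = Z.
  H_1: rank ker ∂_1 − rank ∂_2 = (12 − 5) − 6 = 1, and the invariant factors of ∂_2 are all 1, so H_1 = Z.
  H_2: rank ker ∂_2 − rank ∂_3 = (6 − 6) − 0 = 0, and there is no ∂_3, so H_2 = 0.

As a check, the Euler characteristic is 6 − 12 + 6 = 0, which agrees with 1 − 1 + 0 = 0.

H_0 ≅ Z,  H_1 ≅ Z,  H_2 = 0.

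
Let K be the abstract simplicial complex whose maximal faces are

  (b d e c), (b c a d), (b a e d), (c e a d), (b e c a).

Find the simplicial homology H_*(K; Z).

Take the total order a < b < c < d < e on the vertex set. Then K (dimension 3) consists of the simplices:

  0-simplices (5): a, b, c, d, e
  1-simplices (10): ab, ac, ad, ae, bc, bd, be, cd, ce, de
  2-simplices (10): abc, abd, abe, acd, ace, ade, bcd, bce, bde, cde
  3-simplices (5): abcd, abce, abde, acde, bcde

Hence C_0 ≅ Z^5, C_1 ≅ Z^10, C_2 ≅ Z^10, C_3 ≅ Z^5.

The boundary map ∂_1: C_1 → C_0 is given by ∂[p,q] = [q] − [p]. For instance
  ∂ad = d − a.
This gives a 5×10 integer matrix of rank 4; reducing to Smith normal form yields diagonal entries (1,1,1,1).

The boundary map ∂_2: C_2 → C_1 maps a triangle to the signed sum of its edges. For instance
  ∂ace = ce − ae + ac,
  ∂acd = cd − ad + ac.
The 10×10 boundary matrix has rank 6 and Smith normal form diag(1,1,1,1,1,1).

The boundary map ∂_3: C_3 → C_2 sends each 3-simplex σ to the alternating sum Σ_i (−1)^i (σ with its i-th vertex removed). For instance
  ∂abcd = bcd − acd + abd − abc,
  ∂acde = cde − ade + ace − acd.
This gives a 10×5 integer matrix of rank 4; reducing to Smith normal form yields diagonal entries (1,1,1,1).

Reading off H_k = ker ∂_k / im ∂_{k+1}:

  H_0: rank C_0 − rank ∂_1 = 5 − 4 = 1, and the invariant factors of ∂_1 are all 1, so H_0 = Z.
  H_1: rank ker ∂_1 − rank ∂_2 = (10 − 4) − 6 = 0, and the invariant factors of ∂_2 are all 1, so H_1 = 0.
  H_2: rank ker ∂_2 − rank ∂_3 = (10 − 6) − 4 = 0, and the invariant factors of ∂_3 are all 1, so H_2 = 0.
  H_3: rank ker ∂_3 − rank ∂_4 = (5 − 4) − 0 = 1, and there is no ∂_4, so H_3 = Z.

H_0 = Z,  H_1 = 0,  H_2 = 0,  H_3 = Z.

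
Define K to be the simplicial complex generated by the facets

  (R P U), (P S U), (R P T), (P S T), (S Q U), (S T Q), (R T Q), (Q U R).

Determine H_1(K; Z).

H_1 = 0.

Order the vertices as P < Q < R < S < T < U. Listing each simplex with vertices in this order, K has dimension 2 with simplices:

  0-simplices (6): P, Q, R, S, T, U
  1-simplices (12): PR, PS, PT, PU, QR, QS, QT, QU, RT, RU, ST, SU
  2-simplices (8): PRT, PRU, PST, PSU, QRT, QRU, QST, QSU

giving chain groups C_0 ≅ Z^6, C_1 ≅ Z^12, C_2 ≅ Z^8.

The boundary map ∂_1: C_1 → C_0 sends each edge [p,q] (with p < q) to q − p.
The 6×12 boundary matrix has rank 5 and Smith normal form diag(1,1,1,1,1).

Boundary ∂_2: C_2 → C_1 acts by ∂[p,q,r] = [q,r] − [p,r] + [p,q]. For instance
  ∂QRT = RT − QT + QR,
  ∂QSU = SU − QU + QS.
As a 12×8 matrix over Z this has rank 7, with invariant factors (1,1,1,1,1,1,1).

From H_k ≅ ker(∂_k) / im(∂_{k+1}) we obtain:

  H_1: rank ker ∂_1 − rank ∂_2 = (12 − 5) − 7 = 0, and the invariant factors of ∂_2 are all 1, so H_1 = 0.

(K is a triangulation of the 2-sphere S^2.)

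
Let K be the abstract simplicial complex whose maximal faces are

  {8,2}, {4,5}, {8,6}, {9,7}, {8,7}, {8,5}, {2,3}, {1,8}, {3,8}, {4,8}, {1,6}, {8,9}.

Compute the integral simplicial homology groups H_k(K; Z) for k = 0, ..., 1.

H_0 ≅ Z,  H_1 ≅ Z^4.

Take the total order 1 < 2 < 3 < 4 < 5 < 6 < 7 < 8 < 9 on the vertex set. Then K (dimension 1) consists of the simplices:

  0-simplices (9): [1], [2], [3], [4], [5], [6], [7], [8], [9]
  1-simplices (12): [1,6], [1,8], [2,3], [2,8], [3,8], [4,5], [4,8], [5,8], [6,8], [7,8], [7,9], [8,9]

so the chain groups are C_0 ≅ Z^9, C_1 ≅ Z^12.

The boundary map ∂_1: C_1 → C_0 maps an edge to its endpoints' difference, ∂[p,q] = q − p. For instance
  ∂[6,8] = [8] − [6].
As a 9×12 matrix over Z this has rank 8, with invariant factors (1,1,1,1,1,1,1,1).

From H_k ≅ ker(∂_k) / im(∂_{k+1}) we obtain:

  H_0: rank C_0 − rank ∂_1 = 9 − 8 = 1, and the invariant factors of ∂_1 are all 1, so H_0 ≅ Z.
  H_1: rank ker ∂_1 − rank ∂_2 = (12 − 8) − 0 = 4, and there is no ∂_2, so H_1 ≅ Z^4.

As a check, the Euler characteristic is 9 − 12 = -3, which agrees with 1 − 4 = -3.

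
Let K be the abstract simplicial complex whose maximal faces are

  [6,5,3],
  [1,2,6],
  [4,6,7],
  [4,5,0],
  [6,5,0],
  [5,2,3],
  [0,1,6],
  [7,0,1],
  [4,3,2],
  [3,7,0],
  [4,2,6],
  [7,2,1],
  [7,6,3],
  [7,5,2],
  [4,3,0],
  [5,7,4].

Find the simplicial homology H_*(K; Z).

H_0 ≅ Z,  H_1 ≅ Z^2,  H_2 ≅ Z.

Order the vertices as 0 < 1 < 2 < 3 < 4 < 5 < 6 < 7. Listing each simplex with vertices in this order, K has dimension 2 with simplices:

  0-simplices (8): [0], [1], [2], [3], [4], [5], [6], [7]
  1-simplices (24): (24 of them)
  2-simplices (16): [0,1,6], [0,1,7], [0,3,4], [0,3,7], [0,4,5], [0,5,6], [1,2,6], [1,2,7], [2,3,4], [2,3,5], [2,4,6], [2,5,7], [3,5,6], [3,6,7], [4,5,7], [4,6,7]

giving chain groups C_0 ≅ Z^8, C_1 ≅ Z^24, C_2 ≅ Z^16.

Boundary ∂_1: C_1 → C_0 sends each edge [p,q] (with p < q) to q − p.
The resulting 8×24 matrix has rank 7, and its Smith normal form has invariant factors (1,1,1,1,1,1,1).

The boundary map ∂_2: C_2 → C_1 maps a triangle to the signed sum of its edges. For instance
  ∂[0,1,6] = [1,6] − [0,6] + [0,1],
  ∂[0,4,5] = [4,5] − [0,5] + [0,4].
The 24×16 boundary matrix has rank 15 and Smith normal form diag(1,1,1,1,1,1,1,1,1,1,1,1,1,1,1).

Reading off H_k = ker ∂_k / im ∂_{k+1}:

  H_0: rank C_0 − rank ∂_1 = 8 − 7 = 1, and the invariant factors of ∂_1 are all 1, so H_0 ≅ Z.
  H_1: rank ker ∂_1 − rank ∂_2 = (24 − 7) − 15 = 2, and the invariant factors of ∂_2 are all 1, so H_1 ≅ Z^2.
  H_2: rank ker ∂_2 − rank ∂_3 = (16 − 15) − 0 = 1, and there is no ∂_3, so H_2 ≅ Z.

(K is a triangulation of the torus T^2.)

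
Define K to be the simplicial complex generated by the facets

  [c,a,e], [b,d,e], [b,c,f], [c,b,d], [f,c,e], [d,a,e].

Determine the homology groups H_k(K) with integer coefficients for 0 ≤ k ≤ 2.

Order the vertices as a < b < c < d < e < f. Listing each simplex with vertices in this order, K has dimension 2 with simplices:

  0-simplices (6): a, b, c, d, e, f
  1-simplices (12): ac, ad, ae, bc, bd, be, bf, cd, ce, cf, de, ef
  2-simplices (6): ace, ade, bcd, bcf, bde, cef

Hence C_0 ≅ Z^6, C_1 ≅ Z^12, C_2 ≅ Z^6.

∂_1: C_1 → C_0 sends each edge [p,q] (with p < q) to q − p.
As a 6×12 matrix over Z this has rank 5, with invariant factors (1,1,1,1,1).

The boundary map ∂_2: C_2 → C_1 maps a triangle to the signed sum of its edges. For instance
  ∂ade = de − ae + ad,
  ∂cef = ef − cf + ce.
As a 12×6 matrix over Z this has rank 6, with invariant factors (1,1,1,1,1,1).

Now H_k = ker ∂_k / im ∂_{k+1}, so:

  H_0: rank C_0 − rank ∂_1 = 6 − 5 = 1, and the invariant factors of ∂_1 are all 1, so H_0 ≅ Z.
  H_1: rank ker ∂_1 − rank ∂_2 = (12 − 5) − 6 = 1, and the invariant factors of ∂_2 are all 1, so H_1 ≅ Z.
  H_2: rank ker ∂_2 − rank ∂_3 = (6 − 6) − 0 = 0, and there is no ∂_3, so H_2 ≅ 0.

H_0 ≅ Z,  H_1 ≅ Z,  H_2 = 0.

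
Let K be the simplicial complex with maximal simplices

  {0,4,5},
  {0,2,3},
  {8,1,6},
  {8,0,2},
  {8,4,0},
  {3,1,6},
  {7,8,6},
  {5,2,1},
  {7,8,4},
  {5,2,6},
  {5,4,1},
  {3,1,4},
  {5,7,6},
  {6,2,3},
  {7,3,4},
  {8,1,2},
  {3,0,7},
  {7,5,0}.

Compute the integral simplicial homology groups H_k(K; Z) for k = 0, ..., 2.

H_0 ≅ Z,  H_1 ≅ Z ⊕ Z/2,  H_2 = 0.

Take the total order 0 < 1 < 2 < 3 < 4 < 5 < 6 < 7 < 8 on the vertex set. Then K (dimension 2) consists of the simplices:

  0-simplices (9): [0], [1], [2], [3], [4], [5], [6], [7], [8]
  1-simplices (27): (27 of them)
  2-simplices (18): [0,2,3], [0,2,8], [0,3,7], [0,4,5], [0,4,8], [0,5,7], [1,2,5], [1,2,8], [1,3,4], [1,3,6], [1,4,5], [1,6,8], [2,3,6], [2,5,6], [3,4,7], [4,7,8], [5,6,7], [6,7,8]

Hence C_0 ≅ Z^9, C_1 ≅ Z^27, C_2 ≅ Z^18.

∂_1: C_1 → C_0 maps an edge to its endpoints' difference, ∂[p,q] = q − p. For instance
  ∂[1,3] = [3] − [1].
The 9×27 boundary matrix has rank 8 and Smith normal form diag(1,1,1,1,1,1,1,1).

∂_2: C_2 → C_1 sends each 2-simplex [p,q,r] to [q,r] − [p,r] + [p,q]. For instance
  ∂[2,3,6] = [3,6] − [2,6] + [2,3],
  ∂[1,3,4] = [3,4] − [1,4] + [1,3].
The 27×18 boundary matrix has rank 18 and Smith normal form diag(1,1,1,1,1,1,1,1,1,1,1,1,1,1,1,1,1,2).

From H_k ≅ ker(∂_k) / im(∂_{k+1}) we obtain:

  H_0: rank C_0 − rank ∂_1 = 9 − 8 = 1, and the invariant factors of ∂_1 are all 1, so H_0 = Z.
  H_1: rank ker ∂_1 − rank ∂_2 = (27 − 8) − 18 = 1, and ∂_2 has invariant factor 2 > 1, so H_1 = Z ⊕ Z/2.
  H_2: rank ker ∂_2 − rank ∂_3 = (18 − 18) − 0 = 0, and there is no ∂_3, so H_2 = 0.

As a check, the Euler characteristic is 9 − 27 + 18 = 0, which agrees with 1 − 1 + 0 = 0.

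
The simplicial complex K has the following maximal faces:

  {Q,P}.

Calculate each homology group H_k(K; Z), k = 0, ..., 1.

Order the vertices as P < Q. Listing each simplex with vertices in this order, K has dimension 1 with simplices:

  0-simplices (2): P, Q
  1-simplices (1): PQ

Hence C_0 ≅ Z^2, C_1 ≅ Z^1.

∂_1: C_1 → C_0 sends each edge [p,q] (with p < q) to q − p. For instance
  ∂PQ = Q − P.
As a 2×1 matrix over Z this has rank 1, with invariant factors (1).

From H_k ≅ ker(∂_k) / im(∂_{k+1}) we obtain:

  H_0: rank C_0 − rank ∂_1 = 2 − 1 = 1, and the invariant factors of ∂_1 are all 1, so H_0 = Z.
  H_1: rank ker ∂_1 − rank ∂_2 = (1 − 1) − 0 = 0, and there is no ∂_2, so H_1 = 0.

H_0 = Z,  H_1 = 0.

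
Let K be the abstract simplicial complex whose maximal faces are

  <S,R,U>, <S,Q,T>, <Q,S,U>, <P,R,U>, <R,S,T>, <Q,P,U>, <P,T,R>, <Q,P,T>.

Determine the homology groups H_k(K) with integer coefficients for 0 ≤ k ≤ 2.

Fix the vertex order P < Q < R < S < T < U and write every simplex with vertices in increasing order. Then dim K = 2 and the simplices of K are:

  0-simplices (6): P, Q, R, S, T, U
  1-simplices (12): PQ, PR, PT, PU, QS, QT, QU, RS, RT, RU, ST, SU
  2-simplices (8): PQT, PQU, PRT, PRU, QST, QSU, RST, RSU

so the chain groups are C_0 ≅ Z^6, C_1 ≅ Z^12, C_2 ≅ Z^8.

The boundary map ∂_1: C_1 → C_0 sends each edge [p,q] (with p < q) to q − p. For instance
  ∂RS = S − R.
This gives a 6×12 integer matrix of rank 5; reducing to Smith normal form yields diagonal entries (1,1,1,1,1).

Boundary ∂_2: C_2 → C_1 sends each 2-simplex [p,q,r] to [q,r] − [p,r] + [p,q]. For instance
  ∂RST = ST − RT + RS,
  ∂PRU = RU − PU + PR.
This gives a 12×8 integer matrix of rank 7; reducing to Smith normal form yields diagonal entries (1,1,1,1,1,1,1).

Computing H_k = (kernel of ∂_k) / (image of ∂_{k+1}):

  H_0: rank C_0 − rank ∂_1 = 6 − 5 = 1, and the invariant factors of ∂_1 are all 1, so H_0 = Z.
  H_1: rank ker ∂_1 − rank ∂_2 = (12 − 5) − 7 = 0, and the invariant factors of ∂_2 are all 1, so H_1 = 0.
  H_2: rank ker ∂_2 − rank ∂_3 = (8 − 7) − 0 = 1, and there is no ∂_3, so H_2 = Z.

H_0 = Z,  H_1 = 0,  H_2 = Z.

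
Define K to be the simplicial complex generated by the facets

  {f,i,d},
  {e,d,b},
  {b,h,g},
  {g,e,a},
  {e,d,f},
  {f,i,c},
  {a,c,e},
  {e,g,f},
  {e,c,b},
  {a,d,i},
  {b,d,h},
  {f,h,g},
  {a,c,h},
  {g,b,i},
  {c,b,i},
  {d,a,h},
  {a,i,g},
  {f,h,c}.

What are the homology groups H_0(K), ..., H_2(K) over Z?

H_0 ≅ Z,  H_1 ≅ Z^2,  H_2 ≅ Z.

We work with the vertex ordering a < b < c < d < e < f < g < h < i. The simplices of K, each written with vertices in increasing order, are:

  0-simplices (9): a, b, c, d, e, f, g, h, i
  1-simplices (27): ac, ad, ae, ag, ah, ai, bc, bd, be, bg, bh, bi, ce, cf, ch, ci, de, df, dh, di, ef, eg, fg, fh, fi, gh, gi
  2-simplices (18): ace, ach, adh, adi, aeg, agi, bce, bci, bde, bdh, bgh, bgi, cfh, cfi, def, dfi, efg, fgh

Hence C_0 ≅ Z^9, C_1 ≅ Z^27, C_2 ≅ Z^18.

The boundary map ∂_1: C_1 → C_0 sends each edge [p,q] (with p < q) to q − p.
The resulting 9×27 matrix has rank 8, and its Smith normal form has invariant factors (1,1,1,1,1,1,1,1).

∂_2: C_2 → C_1 acts by ∂[p,q,r] = [q,r] − [p,r] + [p,q]. For instance
  ∂bdh = dh − bh + bd,
  ∂aeg = eg − ag + ae.
The 27×18 boundary matrix has rank 17 and Smith normal form diag(1,1,1,1,1,1,1,1,1,1,1,1,1,1,1,1,1).

Computing H_k = (kernel of ∂_k) / (image of ∂_{k+1}):

  H_0: rank C_0 − rank ∂_1 = 9 − 8 = 1, and the invariant factors of ∂_1 are all 1, so H_0 ≅ Z.
  H_1: rank ker ∂_1 − rank ∂_2 = (27 − 8) − 17 = 2, and the invariant factors of ∂_2 are all 1, so H_1 ≅ Z^2.
  H_2: rank ker ∂_2 − rank ∂_3 = (18 − 17) − 0 = 1, and there is no ∂_3, so H_2 ≅ Z.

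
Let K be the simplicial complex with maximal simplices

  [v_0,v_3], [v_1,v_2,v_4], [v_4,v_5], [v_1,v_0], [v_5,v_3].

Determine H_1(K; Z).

H_1 = Z.

Fix the vertex order v_0 < v_1 < v_2 < v_3 < v_4 < v_5 and write every simplex with vertices in increasing order. Then dim K = 2 and the simplices of K are:

  0-simplices (6): [v_0], [v_1], [v_2], [v_3], [v_4], [v_5]
  1-simplices (7): [v_0,v_1], [v_0,v_3], [v_1,v_2], [v_1,v_4], [v_2,v_4], [v_3,v_5], [v_4,v_5]
  2-simplices (1): [v_1,v_2,v_4]

giving chain groups C_0 ≅ Z^6, C_1 ≅ Z^7, C_2 ≅ Z^1.

∂_1: C_1 → C_0 maps an edge to its endpoints' difference, ∂[p,q] = q − p.
This gives a 6×7 integer matrix of rank 5; reducing to Smith normal form yields diagonal entries (1,1,1,1,1).

Boundary ∂_2: C_2 → C_1 acts by ∂[p,q,r] = [q,r] − [p,r] + [p,q]. For instance
  ∂[v_1,v_2,v_4] = [v_2,v_4] − [v_1,v_4] + [v_1,v_2].
The 7×1 boundary matrix has rank 1 and Smith normal form diag(1).

Now H_k = ker ∂_k / im ∂_{k+1}, so:

  H_1: rank ker ∂_1 − rank ∂_2 = (7 − 5) − 1 = 1, and the invariant factors of ∂_2 are all 1, so H_1 = Z.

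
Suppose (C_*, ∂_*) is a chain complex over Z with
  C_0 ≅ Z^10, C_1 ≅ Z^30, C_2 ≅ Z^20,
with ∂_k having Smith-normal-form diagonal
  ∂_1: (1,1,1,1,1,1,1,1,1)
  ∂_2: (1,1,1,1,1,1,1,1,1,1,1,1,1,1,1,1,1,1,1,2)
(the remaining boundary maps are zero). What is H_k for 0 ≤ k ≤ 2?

H_0: b_0 = 10 − 0 − 9 = 1; torsion from ∂_1 factors > 1: none. So H_0 = Z.
H_1: b_1 = 30 − 9 − 20 = 1; torsion from ∂_2 factors > 1: [2]. So H_1 = Z ⊕ Z_2.
H_2: b_2 = 20 − 20 − 0 = 0; torsion from ∂_3 factors > 1: none. So H_2 = 0.

H_0 = Z,  H_1 = Z ⊕ Z_2,  H_2 = 0.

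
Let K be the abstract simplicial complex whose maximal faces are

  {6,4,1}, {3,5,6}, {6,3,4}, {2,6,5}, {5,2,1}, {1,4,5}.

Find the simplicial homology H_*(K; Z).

H_0 ≅ Z,  H_1 ≅ Z,  H_2 = 0.

Order the vertices as 1 < 2 < 3 < 4 < 5 < 6. Listing each simplex with vertices in this order, K has dimension 2 with simplices:

  0-simplices (6): [1], [2], [3], [4], [5], [6]
  1-simplices (12): [1,2], [1,4], [1,5], [1,6], [2,5], [2,6], [3,4], [3,5], [3,6], [4,5], [4,6], [5,6]
  2-simplices (6): [1,2,5], [1,4,5], [1,4,6], [2,5,6], [3,4,6], [3,5,6]

so the chain groups are C_0 ≅ Z^6, C_1 ≅ Z^12, C_2 ≅ Z^6.

∂_1: C_1 → C_0 maps an edge to its endpoints' difference, ∂[p,q] = q − p.
The 6×12 boundary matrix has rank 5 and Smith normal form diag(1,1,1,1,1).

The boundary map ∂_2: C_2 → C_1 maps a triangle to the signed sum of its edges. For instance
  ∂[2,5,6] = [5,6] − [2,6] + [2,5],
  ∂[3,4,6] = [4,6] − [3,6] + [3,4].
As a 12×6 matrix over Z this has rank 6, with invariant factors (1,1,1,1,1,1).

Computing H_k = (kernel of ∂_k) / (image of ∂_{k+1}):

  H_0: rank C_0 − rank ∂_1 = 6 − 5 = 1, and the invariant factors of ∂_1 are all 1, so H_0 = Z.
  H_1: rank ker ∂_1 − rank ∂_2 = (12 − 5) − 6 = 1, and the invariant factors of ∂_2 are all 1, so H_1 = Z.
  H_2: rank ker ∂_2 − rank ∂_3 = (6 − 6) − 0 = 0, and there is no ∂_3, so H_2 = 0.

As a check, the Euler characteristic is 6 − 12 + 6 = 0, which agrees with 1 − 1 + 0 = 0.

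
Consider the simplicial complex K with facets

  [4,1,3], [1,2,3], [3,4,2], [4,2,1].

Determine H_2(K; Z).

H_2 ≅ Z.

Order the vertices as 1 < 2 < 3 < 4. Listing each simplex with vertices in this order, K has dimension 2 with simplices:

  0-simplices (4): [1], [2], [3], [4]
  1-simplices (6): [1,2], [1,3], [1,4], [2,3], [2,4], [3,4]
  2-simplices (4): [1,2,3], [1,2,4], [1,3,4], [2,3,4]

giving chain groups C_0 ≅ Z^4, C_1 ≅ Z^6, C_2 ≅ Z^4.

Boundary ∂_1: C_1 → C_0 sends each edge [p,q] (with p < q) to q − p.
This gives a 4×6 integer matrix of rank 3; reducing to Smith normal form yields diagonal entries (1,1,1).

Boundary ∂_2: C_2 → C_1 sends each 2-simplex [p,q,r] to [q,r] − [p,r] + [p,q]. For instance
  ∂[1,2,4] = [2,4] − [1,4] + [1,2],
  ∂[1,2,3] = [2,3] − [1,3] + [1,2].
As a 6×4 matrix over Z this has rank 3, with invariant factors (1,1,1).

Now H_k = ker ∂_k / im ∂_{k+1}, so:

  H_2: rank ker ∂_2 − rank ∂_3 = (4 − 3) − 0 = 1, and there is no ∂_3, so H_2 = Z.

(K is a triangulation of the 2-sphere S^2.)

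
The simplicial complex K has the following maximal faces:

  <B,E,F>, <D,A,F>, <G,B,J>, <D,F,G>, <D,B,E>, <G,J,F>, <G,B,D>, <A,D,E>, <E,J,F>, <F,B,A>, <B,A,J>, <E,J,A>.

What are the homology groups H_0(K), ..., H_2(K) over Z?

H_0 ≅ Z,  H_1 ≅ Z/2Z,  H_2 = 0.

K has 7 vertices, 18 edges, 12 triangles.
rank ∂_0 = 0, rank ∂_1 = 6 ⇒ b_0 = 7 − 0 − 6 = 1; all invariant factors of ∂_1 are 1 so no torsion. So H_0 = Z.
rank ∂_1 = 6, rank ∂_2 = 12 ⇒ b_1 = 18 − 6 − 12 = 0; ∂_2 has invariant factor(s) [2] giving torsion. So H_1 = Z/2Z.
rank ∂_2 = 12, rank ∂_3 = 0 ⇒ b_2 = 12 − 12 − 0 = 0. So H_2 = 0.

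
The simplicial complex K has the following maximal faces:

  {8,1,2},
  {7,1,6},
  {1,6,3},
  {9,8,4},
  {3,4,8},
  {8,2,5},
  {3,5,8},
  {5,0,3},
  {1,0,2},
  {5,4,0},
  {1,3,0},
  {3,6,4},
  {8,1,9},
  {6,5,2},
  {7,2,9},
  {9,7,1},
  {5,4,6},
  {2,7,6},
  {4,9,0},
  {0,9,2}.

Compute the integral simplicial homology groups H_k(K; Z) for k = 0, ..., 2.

Order the vertices as 0 < 1 < 2 < 3 < 4 < 5 < 6 < 7 < 8 < 9. Listing each simplex with vertices in this order, K has dimension 2 with simplices:

  0-simplices (10): [0], [1], [2], [3], [4], [5], [6], [7], [8], [9]
  1-simplices (30): (30 of them)
  2-simplices (20): (20 of them)

so the chain groups are C_0 ≅ Z^10, C_1 ≅ Z^30, C_2 ≅ Z^20.

The boundary map ∂_1: C_1 → C_0 is given by ∂[p,q] = [q] − [p]. For instance
  ∂[1,7] = [7] − [1].
This gives a 10×30 integer matrix of rank 9; reducing to Smith normal form yields diagonal entries (1,1,1,1,1,1,1,1,1).

∂_2: C_2 → C_1 maps a triangle to the signed sum of its edges. For instance
  ∂[1,3,6] = [3,6] − [1,6] + [1,3],
  ∂[0,1,2] = [1,2] − [0,2] + [0,1].
As a 30×20 matrix over Z this has rank 20, with invariant factors (1,1,1,1,1,1,1,1,1,1,1,1,1,1,1,1,1,1,1,2).

Computing H_k = (kernel of ∂_k) / (image of ∂_{k+1}):

  H_0: rank C_0 − rank ∂_1 = 10 − 9 = 1, and the invariant factors of ∂_1 are all 1, so H_0 = Z.
  H_1: rank ker ∂_1 − rank ∂_2 = (30 − 9) − 20 = 1, and ∂_2 has invariant factor 2 > 1, so H_1 = Z ⊕ Z/2.
  H_2: rank ker ∂_2 − rank ∂_3 = (20 − 20) − 0 = 0, and there is no ∂_3, so H_2 = 0.

H_0 ≅ Z,  H_1 ≅ Z ⊕ Z/2,  H_2 = 0.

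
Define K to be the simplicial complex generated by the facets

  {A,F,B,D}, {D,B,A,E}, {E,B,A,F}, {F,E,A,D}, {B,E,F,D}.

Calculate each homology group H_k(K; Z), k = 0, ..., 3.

Fix the vertex order A < B < D < E < F and write every simplex with vertices in increasing order. Then dim K = 3 and the simplices of K are:

  0-simplices (5): A, B, D, E, F
  1-simplices (10): AB, AD, AE, AF, BD, BE, BF, DE, DF, EF
  2-simplices (10): ABD, ABE, ABF, ADE, ADF, AEF, BDE, BDF, BEF, DEF
  3-simplices (5): ABDE, ABDF, ABEF, ADEF, BDEF

Hence C_0 ≅ Z^5, C_1 ≅ Z^10, C_2 ≅ Z^10, C_3 ≅ Z^5.

Boundary ∂_1: C_1 → C_0 is given by ∂[p,q] = [q] − [p].
This gives a 5×10 integer matrix of rank 4; reducing to Smith normal form yields diagonal entries (1,1,1,1).

∂_2: C_2 → C_1 sends each 2-simplex [p,q,r] to [q,r] − [p,r] + [p,q]. For instance
  ∂BDE = DE − BE + BD,
  ∂ABD = BD − AD + AB.
The resulting 10×10 matrix has rank 6, and its Smith normal form has invariant factors (1,1,1,1,1,1).

∂_3: C_3 → C_2 sends each 3-simplex σ to the alternating sum Σ_i (−1)^i (σ with its i-th vertex removed). For instance
  ∂ABDF = BDF − ADF + ABF − ABD,
  ∂ADEF = DEF − AEF + ADF − ADE.
The 10×5 boundary matrix has rank 4 and Smith normal form diag(1,1,1,1).

Computing H_k = (kernel of ∂_k) / (image of ∂_{k+1}):

  H_0: rank C_0 − rank ∂_1 = 5 − 4 = 1, and the invariant factors of ∂_1 are all 1, so H_0 = Z.
  H_1: rank ker ∂_1 − rank ∂_2 = (10 − 4) − 6 = 0, and the invariant factors of ∂_2 are all 1, so H_1 = 0.
  H_2: rank ker ∂_2 − rank ∂_3 = (10 − 6) − 4 = 0, and the invariant factors of ∂_3 are all 1, so H_2 = 0.
  H_3: rank ker ∂_3 − rank ∂_4 = (5 − 4) − 0 = 1, and there is no ∂_4, so H_3 = Z.

H_0 = Z,  H_1 = 0,  H_2 = 0,  H_3 = Z.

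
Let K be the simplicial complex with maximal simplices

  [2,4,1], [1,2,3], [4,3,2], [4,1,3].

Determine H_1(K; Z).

H_1 ≅ 0.

Fix the vertex order 1 < 2 < 3 < 4 and write every simplex with vertices in increasing order. Then dim K = 2 and the simplices of K are:

  0-simplices (4): [1], [2], [3], [4]
  1-simplices (6): [1,2], [1,3], [1,4], [2,3], [2,4], [3,4]
  2-simplices (4): [1,2,3], [1,2,4], [1,3,4], [2,3,4]

giving chain groups C_0 ≅ Z^4, C_1 ≅ Z^6, C_2 ≅ Z^4.

∂_1: C_1 → C_0 maps an edge to its endpoints' difference, ∂[p,q] = q − p. For instance
  ∂[1,2] = [2] − [1].
The 4×6 boundary matrix has rank 3 and Smith normal form diag(1,1,1).

Boundary ∂_2: C_2 → C_1 sends each 2-simplex [p,q,r] to [q,r] − [p,r] + [p,q]. For instance
  ∂[2,3,4] = [3,4] − [2,4] + [2,3],
  ∂[1,3,4] = [3,4] − [1,4] + [1,3].
The 6×4 boundary matrix has rank 3 and Smith normal form diag(1,1,1).

Computing H_k = (kernel of ∂_k) / (image of ∂_{k+1}):

  H_1: rank ker ∂_1 − rank ∂_2 = (6 − 3) − 3 = 0, and the invariant factors of ∂_2 are all 1, so H_1 ≅ 0.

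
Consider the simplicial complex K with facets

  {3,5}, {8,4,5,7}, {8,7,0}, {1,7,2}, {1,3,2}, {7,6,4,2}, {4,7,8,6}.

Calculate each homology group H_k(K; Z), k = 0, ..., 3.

Order the vertices as 0 < 1 < 2 < 3 < 4 < 5 < 6 < 7 < 8. Listing each simplex with vertices in this order, K has dimension 3 with simplices:

  0-simplices (9): [0], [1], [2], [3], [4], [5], [6], [7], [8]
  1-simplices (19): [0,7], [0,8], [1,2], [1,3], [1,7], [2,3], [2,4], [2,6], [2,7], [3,5], [4,5], [4,6], [4,7], [4,8], [5,7], [5,8], [6,7], [6,8], [7,8]
  2-simplices (13): [0,7,8], [1,2,3], [1,2,7], [2,4,6], [2,4,7], [2,6,7], [4,5,7], [4,5,8], [4,6,7], [4,6,8], [4,7,8], [5,7,8], [6,7,8]
  3-simplices (3): [2,4,6,7], [4,5,7,8], [4,6,7,8]

Hence C_0 ≅ Z^9, C_1 ≅ Z^19, C_2 ≅ Z^13, C_3 ≅ Z^3.

The boundary map ∂_1: C_1 → C_0 maps an edge to its endpoints' difference, ∂[p,q] = q − p.
As a 9×19 matrix over Z this has rank 8, with invariant factors (1,1,1,1,1,1,1,1).

∂_2: C_2 → C_1 sends each 2-simplex [p,q,r] to [q,r] − [p,r] + [p,q]. For instance
  ∂[2,4,6] = [4,6] − [2,6] + [2,4],
  ∂[4,5,8] = [5,8] − [4,8] + [4,5].
As a 19×13 matrix over Z this has rank 10, with invariant factors (1,1,1,1,1,1,1,1,1,1).

∂_3: C_3 → C_2 sends each 3-simplex σ to the alternating sum Σ_i (−1)^i (σ with its i-th vertex removed). For instance
  ∂[2,4,6,7] = [4,6,7] − [2,6,7] + [2,4,7] − [2,4,6],
  ∂[4,5,7,8] = [5,7,8] − [4,7,8] + [4,5,8] − [4,5,7].
This gives a 13×3 integer matrix of rank 3; reducing to Smith normal form yields diagonal entries (1,1,1).

Computing H_k = (kernel of ∂_k) / (image of ∂_{k+1}):

  H_0: rank C_0 − rank ∂_1 = 9 − 8 = 1, and the invariant factors of ∂_1 are all 1, so H_0 = Z.
  H_1: rank ker ∂_1 − rank ∂_2 = (19 − 8) − 10 = 1, and the invariant factors of ∂_2 are all 1, so H_1 = Z.
  H_2: rank ker ∂_2 − rank ∂_3 = (13 − 10) − 3 = 0, and the invariant factors of ∂_3 are all 1, so H_2 = 0.
  H_3: rank ker ∂_3 − rank ∂_4 = (3 − 3) − 0 = 0, and there is no ∂_4, so H_3 = 0.

H_0 = Z,  H_1 = Z,  H_2 = 0,  H_3 = 0.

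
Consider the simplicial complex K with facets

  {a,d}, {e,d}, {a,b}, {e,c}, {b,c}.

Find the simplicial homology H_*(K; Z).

H_0 ≅ Z,  H_1 ≅ Z.

K has 5 vertices, 5 edges.
rank ∂_0 = 0, rank ∂_1 = 4 ⇒ b_0 = 5 − 0 − 4 = 1; all invariant factors of ∂_1 are 1 so no torsion. So H_0 ≅ Z.
rank ∂_1 = 4, rank ∂_2 = 0 ⇒ b_1 = 5 − 4 − 0 = 1. So H_1 ≅ Z.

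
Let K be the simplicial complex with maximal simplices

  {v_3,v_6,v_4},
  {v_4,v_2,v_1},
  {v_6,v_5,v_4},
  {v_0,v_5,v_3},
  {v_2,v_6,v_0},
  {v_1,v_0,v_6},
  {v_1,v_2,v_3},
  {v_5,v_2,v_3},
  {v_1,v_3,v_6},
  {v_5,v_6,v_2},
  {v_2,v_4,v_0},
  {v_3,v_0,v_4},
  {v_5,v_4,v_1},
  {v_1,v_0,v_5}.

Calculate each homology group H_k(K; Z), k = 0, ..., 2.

Fix the vertex order v_0 < v_1 < v_2 < v_3 < v_4 < v_5 < v_6 and write every simplex with vertices in increasing order. Then dim K = 2 and the simplices of K are:

  0-simplices (7): [v_0], [v_1], [v_2], [v_3], [v_4], [v_5], [v_6]
  1-simplices (21): (21 of them)
  2-simplices (14): (14 of them)

giving chain groups C_0 ≅ Z^7, C_1 ≅ Z^21, C_2 ≅ Z^14.

Boundary ∂_1: C_1 → C_0 maps an edge to its endpoints' difference, ∂[p,q] = q − p.
The 7×21 boundary matrix has rank 6 and Smith normal form diag(1,1,1,1,1,1).

Boundary ∂_2: C_2 → C_1 maps a triangle to the signed sum of its edges. For instance
  ∂[v_1,v_4,v_5] = [v_4,v_5] − [v_1,v_5] + [v_1,v_4],
  ∂[v_0,v_1,v_5] = [v_1,v_5] − [v_0,v_5] + [v_0,v_1].
As a 21×14 matrix over Z this has rank 13, with invariant factors (1,1,1,1,1,1,1,1,1,1,1,1,1).

Reading off H_k = ker ∂_k / im ∂_{k+1}:

  H_0: rank C_0 − rank ∂_1 = 7 − 6 = 1, and the invariant factors of ∂_1 are all 1, so H_0 = Z.
  H_1: rank ker ∂_1 − rank ∂_2 = (21 − 6) − 13 = 2, and the invariant factors of ∂_2 are all 1, so H_1 = Z^2.
  H_2: rank ker ∂_2 − rank ∂_3 = (14 − 13) − 0 = 1, and there is no ∂_3, so H_2 = Z.

As a check, the Euler characteristic is 7 − 21 + 14 = 0, which agrees with 1 − 2 + 1 = 0.

H_0 = Z,  H_1 = Z^2,  H_2 = Z.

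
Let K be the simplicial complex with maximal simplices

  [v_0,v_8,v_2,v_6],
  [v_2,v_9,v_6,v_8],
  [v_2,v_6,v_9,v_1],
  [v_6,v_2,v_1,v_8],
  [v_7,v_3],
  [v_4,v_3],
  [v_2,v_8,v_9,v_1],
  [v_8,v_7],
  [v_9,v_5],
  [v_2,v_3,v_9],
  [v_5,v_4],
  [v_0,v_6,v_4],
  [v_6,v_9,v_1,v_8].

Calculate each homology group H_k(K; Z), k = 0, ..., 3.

H_0 = Z,  H_1 = Z^3,  H_2 = 0,  H_3 = Z.

We work with the vertex ordering v_0 < v_1 < v_2 < v_3 < v_4 < v_5 < v_6 < v_7 < v_8 < v_9. The simplices of K, each written with vertices in increasing order, are:

  0-simplices (10): [v_0], [v_1], [v_2], [v_3], [v_4], [v_5], [v_6], [v_7], [v_8], [v_9]
  1-simplices (22): (22 of them)
  2-simplices (15): (15 of them)
  3-simplices (6): [v_0,v_2,v_6,v_8], [v_1,v_2,v_6,v_8], [v_1,v_2,v_6,v_9], [v_1,v_2,v_8,v_9], [v_1,v_6,v_8,v_9], [v_2,v_6,v_8,v_9]

Hence C_0 ≅ Z^10, C_1 ≅ Z^22, C_2 ≅ Z^15, C_3 ≅ Z^6.

Boundary ∂_1: C_1 → C_0 is given by ∂[p,q] = [q] − [p].
This gives a 10×22 integer matrix of rank 9; reducing to Smith normal form yields diagonal entries (1,1,1,1,1,1,1,1,1).

∂_2: C_2 → C_1 maps a triangle to the signed sum of its edges. For instance
  ∂[v_2,v_3,v_9] = [v_3,v_9] − [v_2,v_9] + [v_2,v_3],
  ∂[v_0,v_6,v_8] = [v_6,v_8] − [v_0,v_8] + [v_0,v_6].
This gives a 22×15 integer matrix of rank 10; reducing to Smith normal form yields diagonal entries (1,1,1,1,1,1,1,1,1,1).

∂_3: C_3 → C_2 sends each 3-simplex σ to the alternating sum Σ_i (−1)^i (σ with its i-th vertex removed). For instance
  ∂[v_2,v_6,v_8,v_9] = [v_6,v_8,v_9] − [v_2,v_8,v_9] + [v_2,v_6,v_9] − [v_2,v_6,v_8],
  ∂[v_1,v_2,v_8,v_9] = [v_2,v_8,v_9] − [v_1,v_8,v_9] + [v_1,v_2,v_9] − [v_1,v_2,v_8].
The 15×6 boundary matrix has rank 5 and Smith normal form diag(1,1,1,1,1).

From H_k ≅ ker(∂_k) / im(∂_{k+1}) we obtain:

  H_0: rank C_0 − rank ∂_1 = 10 − 9 = 1, and the invariant factors of ∂_1 are all 1, so H_0 = Z.
  H_1: rank ker ∂_1 − rank ∂_2 = (22 − 9) − 10 = 3, and the invariant factors of ∂_2 are all 1, so H_1 = Z^3.
  H_2: rank ker ∂_2 − rank ∂_3 = (15 − 10) − 5 = 0, and the invariant factors of ∂_3 are all 1, so H_2 = 0.
  H_3: rank ker ∂_3 − rank ∂_4 = (6 − 5) − 0 = 1, and there is no ∂_4, so H_3 = Z.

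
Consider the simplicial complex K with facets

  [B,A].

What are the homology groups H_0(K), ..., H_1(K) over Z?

H_0 ≅ Z,  H_1 = 0.

Take the total order A < B on the vertex set. Then K (dimension 1) consists of the simplices:

  0-simplices (2): A, B
  1-simplices (1): AB

giving chain groups C_0 ≅ Z^2, C_1 ≅ Z^1.

The boundary map ∂_1: C_1 → C_0 sends each edge [p,q] (with p < q) to q − p. For instance
  ∂AB = B − A.
The 2×1 boundary matrix has rank 1 and Smith normal form diag(1).

From H_k ≅ ker(∂_k) / im(∂_{k+1}) we obtain:

  H_0: rank C_0 − rank ∂_1 = 2 − 1 = 1, and the invariant factors of ∂_1 are all 1, so H_0 ≅ Z.
  H_1: rank ker ∂_1 − rank ∂_2 = (1 − 1) − 0 = 0, and there is no ∂_2, so H_1 ≅ 0.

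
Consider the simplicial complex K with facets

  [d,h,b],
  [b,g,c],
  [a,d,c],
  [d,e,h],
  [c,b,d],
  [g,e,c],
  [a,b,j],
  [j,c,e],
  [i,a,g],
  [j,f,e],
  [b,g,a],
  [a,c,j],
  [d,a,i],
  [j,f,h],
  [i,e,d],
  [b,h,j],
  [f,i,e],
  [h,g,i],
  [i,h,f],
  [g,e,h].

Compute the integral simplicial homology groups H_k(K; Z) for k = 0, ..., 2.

H_0 ≅ Z,  H_1 ≅ Z ⊕ Z_2,  H_2 = 0.

Fix the vertex order a < b < c < d < e < f < g < h < i < j and write every simplex with vertices in increasing order. Then dim K = 2 and the simplices of K are:

  0-simplices (10): a, b, c, d, e, f, g, h, i, j
  1-simplices (30): ab, ac, ad, ag, ai, aj, bc, bd, bg, bh, bj, cd, ce, cg, cj, de, dh, di, ef, eg, eh, ei, ej, fh, fi, fj, gh, gi, hi, hj
  2-simplices (20): abg, abj, acd, acj, adi, agi, bcd, bcg, bdh, bhj, ceg, cej, deh, dei, efi, efj, egh, fhi, fhj, ghi

so the chain groups are C_0 ≅ Z^10, C_1 ≅ Z^30, C_2 ≅ Z^20.

Boundary ∂_1: C_1 → C_0 sends each edge [p,q] (with p < q) to q − p.
The resulting 10×30 matrix has rank 9, and its Smith normal form has invariant factors (1,1,1,1,1,1,1,1,1).

The boundary map ∂_2: C_2 → C_1 sends each 2-simplex [p,q,r] to [q,r] − [p,r] + [p,q]. For instance
  ∂abg = bg − ag + ab,
  ∂deh = eh − dh + de.
The 30×20 boundary matrix has rank 20 and Smith normal form diag(1,1,1,1,1,1,1,1,1,1,1,1,1,1,1,1,1,1,1,2).

Now H_k = ker ∂_k / im ∂_{k+1}, so:

  H_0: rank C_0 − rank ∂_1 = 10 − 9 = 1, and the invariant factors of ∂_1 are all 1, so H_0 ≅ Z.
  H_1: rank ker ∂_1 − rank ∂_2 = (30 − 9) − 20 = 1, and ∂_2 has invariant factor 2 > 1, so H_1 ≅ Z ⊕ Z_2.
  H_2: rank ker ∂_2 − rank ∂_3 = (20 − 20) − 0 = 0, and there is no ∂_3, so H_2 ≅ 0.

As a check, the Euler characteristic is 10 − 30 + 20 = 0, which agrees with 1 − 1 + 0 = 0.
(K is a triangulation of the Klein bottle.)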